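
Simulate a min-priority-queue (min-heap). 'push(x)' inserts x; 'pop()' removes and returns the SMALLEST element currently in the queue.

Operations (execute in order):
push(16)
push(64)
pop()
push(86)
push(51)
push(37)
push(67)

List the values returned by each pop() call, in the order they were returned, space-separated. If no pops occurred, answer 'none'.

push(16): heap contents = [16]
push(64): heap contents = [16, 64]
pop() → 16: heap contents = [64]
push(86): heap contents = [64, 86]
push(51): heap contents = [51, 64, 86]
push(37): heap contents = [37, 51, 64, 86]
push(67): heap contents = [37, 51, 64, 67, 86]

Answer: 16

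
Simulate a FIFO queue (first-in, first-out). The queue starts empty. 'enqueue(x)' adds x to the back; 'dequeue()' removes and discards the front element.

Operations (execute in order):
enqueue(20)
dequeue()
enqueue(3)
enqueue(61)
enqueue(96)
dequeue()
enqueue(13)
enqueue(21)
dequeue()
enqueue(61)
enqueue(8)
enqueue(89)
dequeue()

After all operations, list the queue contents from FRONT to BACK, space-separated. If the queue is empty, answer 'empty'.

enqueue(20): [20]
dequeue(): []
enqueue(3): [3]
enqueue(61): [3, 61]
enqueue(96): [3, 61, 96]
dequeue(): [61, 96]
enqueue(13): [61, 96, 13]
enqueue(21): [61, 96, 13, 21]
dequeue(): [96, 13, 21]
enqueue(61): [96, 13, 21, 61]
enqueue(8): [96, 13, 21, 61, 8]
enqueue(89): [96, 13, 21, 61, 8, 89]
dequeue(): [13, 21, 61, 8, 89]

Answer: 13 21 61 8 89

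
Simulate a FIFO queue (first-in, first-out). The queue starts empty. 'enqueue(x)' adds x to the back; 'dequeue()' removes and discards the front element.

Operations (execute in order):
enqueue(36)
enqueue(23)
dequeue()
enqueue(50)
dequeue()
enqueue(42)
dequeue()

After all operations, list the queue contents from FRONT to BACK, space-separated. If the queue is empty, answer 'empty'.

enqueue(36): [36]
enqueue(23): [36, 23]
dequeue(): [23]
enqueue(50): [23, 50]
dequeue(): [50]
enqueue(42): [50, 42]
dequeue(): [42]

Answer: 42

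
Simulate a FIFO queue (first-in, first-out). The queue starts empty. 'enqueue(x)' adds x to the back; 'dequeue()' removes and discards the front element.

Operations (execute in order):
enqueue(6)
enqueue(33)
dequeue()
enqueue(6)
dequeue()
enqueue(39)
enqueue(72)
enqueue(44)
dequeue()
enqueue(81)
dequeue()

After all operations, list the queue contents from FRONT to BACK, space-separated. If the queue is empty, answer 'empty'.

Answer: 72 44 81

Derivation:
enqueue(6): [6]
enqueue(33): [6, 33]
dequeue(): [33]
enqueue(6): [33, 6]
dequeue(): [6]
enqueue(39): [6, 39]
enqueue(72): [6, 39, 72]
enqueue(44): [6, 39, 72, 44]
dequeue(): [39, 72, 44]
enqueue(81): [39, 72, 44, 81]
dequeue(): [72, 44, 81]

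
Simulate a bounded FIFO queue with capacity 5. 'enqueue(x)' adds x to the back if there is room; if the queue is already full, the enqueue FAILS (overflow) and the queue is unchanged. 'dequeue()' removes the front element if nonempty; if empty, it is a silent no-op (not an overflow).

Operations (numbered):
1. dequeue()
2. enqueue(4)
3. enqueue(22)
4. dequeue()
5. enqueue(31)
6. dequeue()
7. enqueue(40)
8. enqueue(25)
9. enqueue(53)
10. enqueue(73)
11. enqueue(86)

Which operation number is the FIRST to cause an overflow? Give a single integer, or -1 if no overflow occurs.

1. dequeue(): empty, no-op, size=0
2. enqueue(4): size=1
3. enqueue(22): size=2
4. dequeue(): size=1
5. enqueue(31): size=2
6. dequeue(): size=1
7. enqueue(40): size=2
8. enqueue(25): size=3
9. enqueue(53): size=4
10. enqueue(73): size=5
11. enqueue(86): size=5=cap → OVERFLOW (fail)

Answer: 11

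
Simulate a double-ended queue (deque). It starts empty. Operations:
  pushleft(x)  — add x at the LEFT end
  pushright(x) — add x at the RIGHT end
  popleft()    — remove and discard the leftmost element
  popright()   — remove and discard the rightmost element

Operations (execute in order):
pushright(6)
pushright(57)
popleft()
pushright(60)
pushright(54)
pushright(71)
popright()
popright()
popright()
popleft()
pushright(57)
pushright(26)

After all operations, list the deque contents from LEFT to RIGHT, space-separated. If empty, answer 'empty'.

pushright(6): [6]
pushright(57): [6, 57]
popleft(): [57]
pushright(60): [57, 60]
pushright(54): [57, 60, 54]
pushright(71): [57, 60, 54, 71]
popright(): [57, 60, 54]
popright(): [57, 60]
popright(): [57]
popleft(): []
pushright(57): [57]
pushright(26): [57, 26]

Answer: 57 26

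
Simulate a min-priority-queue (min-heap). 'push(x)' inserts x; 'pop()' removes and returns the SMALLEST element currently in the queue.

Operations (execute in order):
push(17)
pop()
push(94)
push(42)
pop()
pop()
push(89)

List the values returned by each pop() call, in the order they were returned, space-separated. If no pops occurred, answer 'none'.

push(17): heap contents = [17]
pop() → 17: heap contents = []
push(94): heap contents = [94]
push(42): heap contents = [42, 94]
pop() → 42: heap contents = [94]
pop() → 94: heap contents = []
push(89): heap contents = [89]

Answer: 17 42 94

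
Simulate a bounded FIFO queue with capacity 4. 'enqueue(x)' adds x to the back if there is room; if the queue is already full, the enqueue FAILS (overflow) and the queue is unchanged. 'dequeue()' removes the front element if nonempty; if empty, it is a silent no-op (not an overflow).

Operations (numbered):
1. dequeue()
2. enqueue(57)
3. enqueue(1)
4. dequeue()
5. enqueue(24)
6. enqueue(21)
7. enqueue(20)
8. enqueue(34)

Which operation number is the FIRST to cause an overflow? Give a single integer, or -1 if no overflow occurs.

Answer: 8

Derivation:
1. dequeue(): empty, no-op, size=0
2. enqueue(57): size=1
3. enqueue(1): size=2
4. dequeue(): size=1
5. enqueue(24): size=2
6. enqueue(21): size=3
7. enqueue(20): size=4
8. enqueue(34): size=4=cap → OVERFLOW (fail)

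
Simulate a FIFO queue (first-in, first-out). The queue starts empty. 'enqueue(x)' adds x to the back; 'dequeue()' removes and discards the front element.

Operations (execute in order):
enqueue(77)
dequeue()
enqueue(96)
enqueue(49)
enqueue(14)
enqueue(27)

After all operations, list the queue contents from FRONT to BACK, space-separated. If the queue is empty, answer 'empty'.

enqueue(77): [77]
dequeue(): []
enqueue(96): [96]
enqueue(49): [96, 49]
enqueue(14): [96, 49, 14]
enqueue(27): [96, 49, 14, 27]

Answer: 96 49 14 27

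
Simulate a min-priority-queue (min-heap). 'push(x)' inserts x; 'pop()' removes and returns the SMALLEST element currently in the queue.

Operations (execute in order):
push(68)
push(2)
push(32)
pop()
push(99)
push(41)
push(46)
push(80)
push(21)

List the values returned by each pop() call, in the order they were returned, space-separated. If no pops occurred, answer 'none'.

push(68): heap contents = [68]
push(2): heap contents = [2, 68]
push(32): heap contents = [2, 32, 68]
pop() → 2: heap contents = [32, 68]
push(99): heap contents = [32, 68, 99]
push(41): heap contents = [32, 41, 68, 99]
push(46): heap contents = [32, 41, 46, 68, 99]
push(80): heap contents = [32, 41, 46, 68, 80, 99]
push(21): heap contents = [21, 32, 41, 46, 68, 80, 99]

Answer: 2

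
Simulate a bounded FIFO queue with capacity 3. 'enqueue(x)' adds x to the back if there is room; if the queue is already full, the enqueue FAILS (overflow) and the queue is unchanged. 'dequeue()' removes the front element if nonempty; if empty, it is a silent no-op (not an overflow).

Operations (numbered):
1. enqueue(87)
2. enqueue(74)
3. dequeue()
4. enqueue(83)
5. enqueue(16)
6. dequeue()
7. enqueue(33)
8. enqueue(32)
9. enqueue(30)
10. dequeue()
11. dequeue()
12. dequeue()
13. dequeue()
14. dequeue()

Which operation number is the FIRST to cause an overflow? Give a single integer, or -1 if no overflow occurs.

1. enqueue(87): size=1
2. enqueue(74): size=2
3. dequeue(): size=1
4. enqueue(83): size=2
5. enqueue(16): size=3
6. dequeue(): size=2
7. enqueue(33): size=3
8. enqueue(32): size=3=cap → OVERFLOW (fail)
9. enqueue(30): size=3=cap → OVERFLOW (fail)
10. dequeue(): size=2
11. dequeue(): size=1
12. dequeue(): size=0
13. dequeue(): empty, no-op, size=0
14. dequeue(): empty, no-op, size=0

Answer: 8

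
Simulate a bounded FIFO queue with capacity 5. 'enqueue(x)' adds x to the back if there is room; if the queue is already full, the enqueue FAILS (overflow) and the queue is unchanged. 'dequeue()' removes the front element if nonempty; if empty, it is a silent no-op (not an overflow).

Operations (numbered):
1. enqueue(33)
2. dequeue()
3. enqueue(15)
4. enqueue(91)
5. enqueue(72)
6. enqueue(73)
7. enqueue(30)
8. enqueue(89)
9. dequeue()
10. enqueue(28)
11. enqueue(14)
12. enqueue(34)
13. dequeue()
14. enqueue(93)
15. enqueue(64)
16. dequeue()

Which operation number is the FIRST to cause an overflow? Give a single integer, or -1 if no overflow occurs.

Answer: 8

Derivation:
1. enqueue(33): size=1
2. dequeue(): size=0
3. enqueue(15): size=1
4. enqueue(91): size=2
5. enqueue(72): size=3
6. enqueue(73): size=4
7. enqueue(30): size=5
8. enqueue(89): size=5=cap → OVERFLOW (fail)
9. dequeue(): size=4
10. enqueue(28): size=5
11. enqueue(14): size=5=cap → OVERFLOW (fail)
12. enqueue(34): size=5=cap → OVERFLOW (fail)
13. dequeue(): size=4
14. enqueue(93): size=5
15. enqueue(64): size=5=cap → OVERFLOW (fail)
16. dequeue(): size=4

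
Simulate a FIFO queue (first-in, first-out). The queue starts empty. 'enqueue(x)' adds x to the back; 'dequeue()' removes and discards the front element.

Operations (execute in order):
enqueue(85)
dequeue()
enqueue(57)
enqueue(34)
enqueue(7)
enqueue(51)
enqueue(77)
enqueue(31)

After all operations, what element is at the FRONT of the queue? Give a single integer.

enqueue(85): queue = [85]
dequeue(): queue = []
enqueue(57): queue = [57]
enqueue(34): queue = [57, 34]
enqueue(7): queue = [57, 34, 7]
enqueue(51): queue = [57, 34, 7, 51]
enqueue(77): queue = [57, 34, 7, 51, 77]
enqueue(31): queue = [57, 34, 7, 51, 77, 31]

Answer: 57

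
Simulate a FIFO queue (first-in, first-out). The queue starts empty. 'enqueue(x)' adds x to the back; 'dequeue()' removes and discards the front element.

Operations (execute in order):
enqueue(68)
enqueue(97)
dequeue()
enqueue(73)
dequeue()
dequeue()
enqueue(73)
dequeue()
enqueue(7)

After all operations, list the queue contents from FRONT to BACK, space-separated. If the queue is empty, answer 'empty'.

Answer: 7

Derivation:
enqueue(68): [68]
enqueue(97): [68, 97]
dequeue(): [97]
enqueue(73): [97, 73]
dequeue(): [73]
dequeue(): []
enqueue(73): [73]
dequeue(): []
enqueue(7): [7]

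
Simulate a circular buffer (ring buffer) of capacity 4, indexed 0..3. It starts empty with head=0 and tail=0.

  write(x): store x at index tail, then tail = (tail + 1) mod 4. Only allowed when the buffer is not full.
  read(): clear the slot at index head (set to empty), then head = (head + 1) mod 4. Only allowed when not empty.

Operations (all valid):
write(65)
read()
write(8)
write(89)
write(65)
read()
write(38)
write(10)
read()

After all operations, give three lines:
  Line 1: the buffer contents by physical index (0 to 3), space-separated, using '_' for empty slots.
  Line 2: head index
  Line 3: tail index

write(65): buf=[65 _ _ _], head=0, tail=1, size=1
read(): buf=[_ _ _ _], head=1, tail=1, size=0
write(8): buf=[_ 8 _ _], head=1, tail=2, size=1
write(89): buf=[_ 8 89 _], head=1, tail=3, size=2
write(65): buf=[_ 8 89 65], head=1, tail=0, size=3
read(): buf=[_ _ 89 65], head=2, tail=0, size=2
write(38): buf=[38 _ 89 65], head=2, tail=1, size=3
write(10): buf=[38 10 89 65], head=2, tail=2, size=4
read(): buf=[38 10 _ 65], head=3, tail=2, size=3

Answer: 38 10 _ 65
3
2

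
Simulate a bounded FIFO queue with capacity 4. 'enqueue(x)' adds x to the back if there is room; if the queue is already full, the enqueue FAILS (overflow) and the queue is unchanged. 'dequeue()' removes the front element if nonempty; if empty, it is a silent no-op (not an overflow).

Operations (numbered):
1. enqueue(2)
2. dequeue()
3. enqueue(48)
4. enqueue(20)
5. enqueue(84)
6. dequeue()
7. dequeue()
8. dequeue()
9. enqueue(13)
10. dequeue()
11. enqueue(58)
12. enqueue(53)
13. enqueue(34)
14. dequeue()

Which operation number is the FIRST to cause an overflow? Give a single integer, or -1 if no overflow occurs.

1. enqueue(2): size=1
2. dequeue(): size=0
3. enqueue(48): size=1
4. enqueue(20): size=2
5. enqueue(84): size=3
6. dequeue(): size=2
7. dequeue(): size=1
8. dequeue(): size=0
9. enqueue(13): size=1
10. dequeue(): size=0
11. enqueue(58): size=1
12. enqueue(53): size=2
13. enqueue(34): size=3
14. dequeue(): size=2

Answer: -1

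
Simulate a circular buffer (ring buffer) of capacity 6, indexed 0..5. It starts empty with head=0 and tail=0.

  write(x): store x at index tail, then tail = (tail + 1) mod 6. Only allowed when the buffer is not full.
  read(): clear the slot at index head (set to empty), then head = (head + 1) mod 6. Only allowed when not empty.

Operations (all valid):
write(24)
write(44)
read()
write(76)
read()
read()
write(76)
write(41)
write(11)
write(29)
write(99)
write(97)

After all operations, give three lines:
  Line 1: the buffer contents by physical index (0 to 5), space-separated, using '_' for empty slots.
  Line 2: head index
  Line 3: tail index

write(24): buf=[24 _ _ _ _ _], head=0, tail=1, size=1
write(44): buf=[24 44 _ _ _ _], head=0, tail=2, size=2
read(): buf=[_ 44 _ _ _ _], head=1, tail=2, size=1
write(76): buf=[_ 44 76 _ _ _], head=1, tail=3, size=2
read(): buf=[_ _ 76 _ _ _], head=2, tail=3, size=1
read(): buf=[_ _ _ _ _ _], head=3, tail=3, size=0
write(76): buf=[_ _ _ 76 _ _], head=3, tail=4, size=1
write(41): buf=[_ _ _ 76 41 _], head=3, tail=5, size=2
write(11): buf=[_ _ _ 76 41 11], head=3, tail=0, size=3
write(29): buf=[29 _ _ 76 41 11], head=3, tail=1, size=4
write(99): buf=[29 99 _ 76 41 11], head=3, tail=2, size=5
write(97): buf=[29 99 97 76 41 11], head=3, tail=3, size=6

Answer: 29 99 97 76 41 11
3
3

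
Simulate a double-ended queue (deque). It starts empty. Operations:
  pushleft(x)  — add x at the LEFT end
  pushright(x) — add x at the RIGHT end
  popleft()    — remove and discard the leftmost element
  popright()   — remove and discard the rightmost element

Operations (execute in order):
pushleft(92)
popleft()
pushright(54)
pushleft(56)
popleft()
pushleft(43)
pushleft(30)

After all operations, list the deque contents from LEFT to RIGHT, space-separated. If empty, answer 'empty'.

pushleft(92): [92]
popleft(): []
pushright(54): [54]
pushleft(56): [56, 54]
popleft(): [54]
pushleft(43): [43, 54]
pushleft(30): [30, 43, 54]

Answer: 30 43 54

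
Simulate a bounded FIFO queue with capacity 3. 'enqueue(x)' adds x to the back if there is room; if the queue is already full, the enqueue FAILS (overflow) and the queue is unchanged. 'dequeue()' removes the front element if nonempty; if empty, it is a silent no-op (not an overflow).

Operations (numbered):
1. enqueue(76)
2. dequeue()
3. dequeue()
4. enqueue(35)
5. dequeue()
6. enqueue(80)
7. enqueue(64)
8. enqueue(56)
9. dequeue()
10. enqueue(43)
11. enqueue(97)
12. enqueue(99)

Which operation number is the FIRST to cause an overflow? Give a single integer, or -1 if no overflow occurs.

Answer: 11

Derivation:
1. enqueue(76): size=1
2. dequeue(): size=0
3. dequeue(): empty, no-op, size=0
4. enqueue(35): size=1
5. dequeue(): size=0
6. enqueue(80): size=1
7. enqueue(64): size=2
8. enqueue(56): size=3
9. dequeue(): size=2
10. enqueue(43): size=3
11. enqueue(97): size=3=cap → OVERFLOW (fail)
12. enqueue(99): size=3=cap → OVERFLOW (fail)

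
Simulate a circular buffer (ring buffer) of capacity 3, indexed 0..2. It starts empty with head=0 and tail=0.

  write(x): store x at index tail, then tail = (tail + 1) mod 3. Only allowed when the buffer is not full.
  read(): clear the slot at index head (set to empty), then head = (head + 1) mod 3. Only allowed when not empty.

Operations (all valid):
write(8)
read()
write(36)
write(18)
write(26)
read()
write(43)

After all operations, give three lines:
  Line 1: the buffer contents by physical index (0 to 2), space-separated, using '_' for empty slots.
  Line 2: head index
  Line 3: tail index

write(8): buf=[8 _ _], head=0, tail=1, size=1
read(): buf=[_ _ _], head=1, tail=1, size=0
write(36): buf=[_ 36 _], head=1, tail=2, size=1
write(18): buf=[_ 36 18], head=1, tail=0, size=2
write(26): buf=[26 36 18], head=1, tail=1, size=3
read(): buf=[26 _ 18], head=2, tail=1, size=2
write(43): buf=[26 43 18], head=2, tail=2, size=3

Answer: 26 43 18
2
2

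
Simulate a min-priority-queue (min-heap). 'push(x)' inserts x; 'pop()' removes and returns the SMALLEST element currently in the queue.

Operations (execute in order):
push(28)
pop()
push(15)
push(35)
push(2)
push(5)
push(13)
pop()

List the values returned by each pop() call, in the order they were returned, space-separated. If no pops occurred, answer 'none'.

Answer: 28 2

Derivation:
push(28): heap contents = [28]
pop() → 28: heap contents = []
push(15): heap contents = [15]
push(35): heap contents = [15, 35]
push(2): heap contents = [2, 15, 35]
push(5): heap contents = [2, 5, 15, 35]
push(13): heap contents = [2, 5, 13, 15, 35]
pop() → 2: heap contents = [5, 13, 15, 35]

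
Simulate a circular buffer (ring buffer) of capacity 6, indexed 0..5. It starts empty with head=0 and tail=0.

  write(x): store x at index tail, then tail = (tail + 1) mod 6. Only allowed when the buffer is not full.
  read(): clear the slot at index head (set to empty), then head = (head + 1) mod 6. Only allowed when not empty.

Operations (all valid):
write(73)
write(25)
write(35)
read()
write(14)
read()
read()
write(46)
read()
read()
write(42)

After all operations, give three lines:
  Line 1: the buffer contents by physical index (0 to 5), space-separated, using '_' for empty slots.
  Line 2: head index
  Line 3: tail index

write(73): buf=[73 _ _ _ _ _], head=0, tail=1, size=1
write(25): buf=[73 25 _ _ _ _], head=0, tail=2, size=2
write(35): buf=[73 25 35 _ _ _], head=0, tail=3, size=3
read(): buf=[_ 25 35 _ _ _], head=1, tail=3, size=2
write(14): buf=[_ 25 35 14 _ _], head=1, tail=4, size=3
read(): buf=[_ _ 35 14 _ _], head=2, tail=4, size=2
read(): buf=[_ _ _ 14 _ _], head=3, tail=4, size=1
write(46): buf=[_ _ _ 14 46 _], head=3, tail=5, size=2
read(): buf=[_ _ _ _ 46 _], head=4, tail=5, size=1
read(): buf=[_ _ _ _ _ _], head=5, tail=5, size=0
write(42): buf=[_ _ _ _ _ 42], head=5, tail=0, size=1

Answer: _ _ _ _ _ 42
5
0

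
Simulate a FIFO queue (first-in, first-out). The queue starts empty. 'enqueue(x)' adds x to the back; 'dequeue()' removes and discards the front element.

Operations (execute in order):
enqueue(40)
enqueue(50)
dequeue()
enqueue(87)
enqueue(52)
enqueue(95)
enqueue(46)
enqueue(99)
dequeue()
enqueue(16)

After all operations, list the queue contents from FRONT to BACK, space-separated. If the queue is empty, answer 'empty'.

enqueue(40): [40]
enqueue(50): [40, 50]
dequeue(): [50]
enqueue(87): [50, 87]
enqueue(52): [50, 87, 52]
enqueue(95): [50, 87, 52, 95]
enqueue(46): [50, 87, 52, 95, 46]
enqueue(99): [50, 87, 52, 95, 46, 99]
dequeue(): [87, 52, 95, 46, 99]
enqueue(16): [87, 52, 95, 46, 99, 16]

Answer: 87 52 95 46 99 16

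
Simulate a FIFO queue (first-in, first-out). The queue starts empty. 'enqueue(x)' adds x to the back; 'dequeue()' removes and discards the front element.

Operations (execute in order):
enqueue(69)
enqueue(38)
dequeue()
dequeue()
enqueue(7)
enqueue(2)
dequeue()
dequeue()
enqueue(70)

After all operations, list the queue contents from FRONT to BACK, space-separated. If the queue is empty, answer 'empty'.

enqueue(69): [69]
enqueue(38): [69, 38]
dequeue(): [38]
dequeue(): []
enqueue(7): [7]
enqueue(2): [7, 2]
dequeue(): [2]
dequeue(): []
enqueue(70): [70]

Answer: 70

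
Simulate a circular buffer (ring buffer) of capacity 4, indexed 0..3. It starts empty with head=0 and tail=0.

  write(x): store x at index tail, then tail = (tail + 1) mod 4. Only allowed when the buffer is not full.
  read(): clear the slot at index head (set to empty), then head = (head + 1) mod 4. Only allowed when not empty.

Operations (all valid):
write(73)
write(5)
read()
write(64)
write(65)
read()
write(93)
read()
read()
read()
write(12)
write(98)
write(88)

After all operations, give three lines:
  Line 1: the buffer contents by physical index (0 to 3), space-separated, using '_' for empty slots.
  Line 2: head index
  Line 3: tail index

write(73): buf=[73 _ _ _], head=0, tail=1, size=1
write(5): buf=[73 5 _ _], head=0, tail=2, size=2
read(): buf=[_ 5 _ _], head=1, tail=2, size=1
write(64): buf=[_ 5 64 _], head=1, tail=3, size=2
write(65): buf=[_ 5 64 65], head=1, tail=0, size=3
read(): buf=[_ _ 64 65], head=2, tail=0, size=2
write(93): buf=[93 _ 64 65], head=2, tail=1, size=3
read(): buf=[93 _ _ 65], head=3, tail=1, size=2
read(): buf=[93 _ _ _], head=0, tail=1, size=1
read(): buf=[_ _ _ _], head=1, tail=1, size=0
write(12): buf=[_ 12 _ _], head=1, tail=2, size=1
write(98): buf=[_ 12 98 _], head=1, tail=3, size=2
write(88): buf=[_ 12 98 88], head=1, tail=0, size=3

Answer: _ 12 98 88
1
0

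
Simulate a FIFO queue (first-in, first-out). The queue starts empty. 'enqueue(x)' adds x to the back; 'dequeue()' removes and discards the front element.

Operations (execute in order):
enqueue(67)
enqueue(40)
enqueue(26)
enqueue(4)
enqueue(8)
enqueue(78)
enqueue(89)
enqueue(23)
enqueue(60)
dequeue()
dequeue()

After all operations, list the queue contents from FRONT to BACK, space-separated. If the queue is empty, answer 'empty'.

enqueue(67): [67]
enqueue(40): [67, 40]
enqueue(26): [67, 40, 26]
enqueue(4): [67, 40, 26, 4]
enqueue(8): [67, 40, 26, 4, 8]
enqueue(78): [67, 40, 26, 4, 8, 78]
enqueue(89): [67, 40, 26, 4, 8, 78, 89]
enqueue(23): [67, 40, 26, 4, 8, 78, 89, 23]
enqueue(60): [67, 40, 26, 4, 8, 78, 89, 23, 60]
dequeue(): [40, 26, 4, 8, 78, 89, 23, 60]
dequeue(): [26, 4, 8, 78, 89, 23, 60]

Answer: 26 4 8 78 89 23 60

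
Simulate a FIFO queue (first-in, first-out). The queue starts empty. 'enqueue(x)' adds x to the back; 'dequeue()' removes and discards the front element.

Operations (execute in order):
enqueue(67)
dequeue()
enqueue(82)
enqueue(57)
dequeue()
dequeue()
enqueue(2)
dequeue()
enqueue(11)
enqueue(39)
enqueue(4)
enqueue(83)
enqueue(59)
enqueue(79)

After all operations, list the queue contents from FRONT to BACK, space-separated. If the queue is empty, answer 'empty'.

enqueue(67): [67]
dequeue(): []
enqueue(82): [82]
enqueue(57): [82, 57]
dequeue(): [57]
dequeue(): []
enqueue(2): [2]
dequeue(): []
enqueue(11): [11]
enqueue(39): [11, 39]
enqueue(4): [11, 39, 4]
enqueue(83): [11, 39, 4, 83]
enqueue(59): [11, 39, 4, 83, 59]
enqueue(79): [11, 39, 4, 83, 59, 79]

Answer: 11 39 4 83 59 79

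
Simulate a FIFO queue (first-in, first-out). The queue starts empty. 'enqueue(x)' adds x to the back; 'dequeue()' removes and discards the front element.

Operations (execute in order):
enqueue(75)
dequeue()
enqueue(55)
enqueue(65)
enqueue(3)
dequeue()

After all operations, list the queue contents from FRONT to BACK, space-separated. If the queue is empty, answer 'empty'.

Answer: 65 3

Derivation:
enqueue(75): [75]
dequeue(): []
enqueue(55): [55]
enqueue(65): [55, 65]
enqueue(3): [55, 65, 3]
dequeue(): [65, 3]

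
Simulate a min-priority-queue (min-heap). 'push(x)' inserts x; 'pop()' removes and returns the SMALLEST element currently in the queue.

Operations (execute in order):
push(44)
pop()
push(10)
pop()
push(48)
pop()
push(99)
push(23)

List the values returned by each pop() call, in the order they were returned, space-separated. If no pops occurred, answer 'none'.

Answer: 44 10 48

Derivation:
push(44): heap contents = [44]
pop() → 44: heap contents = []
push(10): heap contents = [10]
pop() → 10: heap contents = []
push(48): heap contents = [48]
pop() → 48: heap contents = []
push(99): heap contents = [99]
push(23): heap contents = [23, 99]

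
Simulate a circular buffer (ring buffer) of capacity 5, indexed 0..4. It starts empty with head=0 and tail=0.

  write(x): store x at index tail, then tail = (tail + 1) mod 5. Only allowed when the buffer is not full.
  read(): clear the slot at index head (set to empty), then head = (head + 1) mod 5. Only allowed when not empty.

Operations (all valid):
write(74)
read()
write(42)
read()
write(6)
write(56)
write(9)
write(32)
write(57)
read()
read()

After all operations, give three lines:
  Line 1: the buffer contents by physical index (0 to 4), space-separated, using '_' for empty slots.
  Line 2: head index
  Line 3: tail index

Answer: 32 57 _ _ 9
4
2

Derivation:
write(74): buf=[74 _ _ _ _], head=0, tail=1, size=1
read(): buf=[_ _ _ _ _], head=1, tail=1, size=0
write(42): buf=[_ 42 _ _ _], head=1, tail=2, size=1
read(): buf=[_ _ _ _ _], head=2, tail=2, size=0
write(6): buf=[_ _ 6 _ _], head=2, tail=3, size=1
write(56): buf=[_ _ 6 56 _], head=2, tail=4, size=2
write(9): buf=[_ _ 6 56 9], head=2, tail=0, size=3
write(32): buf=[32 _ 6 56 9], head=2, tail=1, size=4
write(57): buf=[32 57 6 56 9], head=2, tail=2, size=5
read(): buf=[32 57 _ 56 9], head=3, tail=2, size=4
read(): buf=[32 57 _ _ 9], head=4, tail=2, size=3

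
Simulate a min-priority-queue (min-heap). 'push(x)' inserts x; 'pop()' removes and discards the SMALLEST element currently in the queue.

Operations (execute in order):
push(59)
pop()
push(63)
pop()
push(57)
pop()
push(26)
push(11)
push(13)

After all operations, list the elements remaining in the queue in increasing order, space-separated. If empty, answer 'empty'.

Answer: 11 13 26

Derivation:
push(59): heap contents = [59]
pop() → 59: heap contents = []
push(63): heap contents = [63]
pop() → 63: heap contents = []
push(57): heap contents = [57]
pop() → 57: heap contents = []
push(26): heap contents = [26]
push(11): heap contents = [11, 26]
push(13): heap contents = [11, 13, 26]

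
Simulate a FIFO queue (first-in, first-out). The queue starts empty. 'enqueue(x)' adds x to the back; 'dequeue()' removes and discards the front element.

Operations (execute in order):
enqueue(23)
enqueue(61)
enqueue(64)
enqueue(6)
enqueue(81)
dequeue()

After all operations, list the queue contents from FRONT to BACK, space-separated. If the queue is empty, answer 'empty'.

Answer: 61 64 6 81

Derivation:
enqueue(23): [23]
enqueue(61): [23, 61]
enqueue(64): [23, 61, 64]
enqueue(6): [23, 61, 64, 6]
enqueue(81): [23, 61, 64, 6, 81]
dequeue(): [61, 64, 6, 81]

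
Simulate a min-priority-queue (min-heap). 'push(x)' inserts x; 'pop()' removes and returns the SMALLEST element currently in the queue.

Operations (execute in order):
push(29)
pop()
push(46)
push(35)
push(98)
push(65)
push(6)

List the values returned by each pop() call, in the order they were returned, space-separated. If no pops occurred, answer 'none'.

push(29): heap contents = [29]
pop() → 29: heap contents = []
push(46): heap contents = [46]
push(35): heap contents = [35, 46]
push(98): heap contents = [35, 46, 98]
push(65): heap contents = [35, 46, 65, 98]
push(6): heap contents = [6, 35, 46, 65, 98]

Answer: 29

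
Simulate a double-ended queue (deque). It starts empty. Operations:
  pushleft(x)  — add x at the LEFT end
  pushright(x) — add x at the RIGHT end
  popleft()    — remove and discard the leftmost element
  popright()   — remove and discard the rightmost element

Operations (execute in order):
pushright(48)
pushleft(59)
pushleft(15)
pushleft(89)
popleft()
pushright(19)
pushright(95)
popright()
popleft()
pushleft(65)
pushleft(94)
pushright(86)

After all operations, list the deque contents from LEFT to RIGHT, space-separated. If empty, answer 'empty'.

pushright(48): [48]
pushleft(59): [59, 48]
pushleft(15): [15, 59, 48]
pushleft(89): [89, 15, 59, 48]
popleft(): [15, 59, 48]
pushright(19): [15, 59, 48, 19]
pushright(95): [15, 59, 48, 19, 95]
popright(): [15, 59, 48, 19]
popleft(): [59, 48, 19]
pushleft(65): [65, 59, 48, 19]
pushleft(94): [94, 65, 59, 48, 19]
pushright(86): [94, 65, 59, 48, 19, 86]

Answer: 94 65 59 48 19 86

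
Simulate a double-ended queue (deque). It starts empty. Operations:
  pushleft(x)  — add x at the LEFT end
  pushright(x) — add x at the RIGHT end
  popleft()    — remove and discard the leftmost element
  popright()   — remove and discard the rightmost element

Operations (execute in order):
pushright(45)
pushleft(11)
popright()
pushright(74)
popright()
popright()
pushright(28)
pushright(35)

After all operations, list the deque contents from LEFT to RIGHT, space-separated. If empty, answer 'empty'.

Answer: 28 35

Derivation:
pushright(45): [45]
pushleft(11): [11, 45]
popright(): [11]
pushright(74): [11, 74]
popright(): [11]
popright(): []
pushright(28): [28]
pushright(35): [28, 35]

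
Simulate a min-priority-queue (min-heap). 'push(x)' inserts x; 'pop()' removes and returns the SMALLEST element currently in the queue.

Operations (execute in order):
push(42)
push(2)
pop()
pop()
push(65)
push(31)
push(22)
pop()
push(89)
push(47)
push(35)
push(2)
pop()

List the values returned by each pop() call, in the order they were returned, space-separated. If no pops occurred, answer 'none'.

push(42): heap contents = [42]
push(2): heap contents = [2, 42]
pop() → 2: heap contents = [42]
pop() → 42: heap contents = []
push(65): heap contents = [65]
push(31): heap contents = [31, 65]
push(22): heap contents = [22, 31, 65]
pop() → 22: heap contents = [31, 65]
push(89): heap contents = [31, 65, 89]
push(47): heap contents = [31, 47, 65, 89]
push(35): heap contents = [31, 35, 47, 65, 89]
push(2): heap contents = [2, 31, 35, 47, 65, 89]
pop() → 2: heap contents = [31, 35, 47, 65, 89]

Answer: 2 42 22 2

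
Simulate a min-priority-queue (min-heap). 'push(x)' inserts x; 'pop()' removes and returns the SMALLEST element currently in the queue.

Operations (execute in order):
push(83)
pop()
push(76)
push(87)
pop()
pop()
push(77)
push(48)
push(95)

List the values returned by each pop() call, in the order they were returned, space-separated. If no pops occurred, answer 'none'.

Answer: 83 76 87

Derivation:
push(83): heap contents = [83]
pop() → 83: heap contents = []
push(76): heap contents = [76]
push(87): heap contents = [76, 87]
pop() → 76: heap contents = [87]
pop() → 87: heap contents = []
push(77): heap contents = [77]
push(48): heap contents = [48, 77]
push(95): heap contents = [48, 77, 95]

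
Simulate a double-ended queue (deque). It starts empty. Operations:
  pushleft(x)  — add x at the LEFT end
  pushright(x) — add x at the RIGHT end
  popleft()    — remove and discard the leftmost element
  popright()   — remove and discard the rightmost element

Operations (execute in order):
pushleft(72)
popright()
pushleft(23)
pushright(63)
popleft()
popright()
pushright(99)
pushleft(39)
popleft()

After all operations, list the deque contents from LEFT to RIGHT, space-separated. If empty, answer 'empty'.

pushleft(72): [72]
popright(): []
pushleft(23): [23]
pushright(63): [23, 63]
popleft(): [63]
popright(): []
pushright(99): [99]
pushleft(39): [39, 99]
popleft(): [99]

Answer: 99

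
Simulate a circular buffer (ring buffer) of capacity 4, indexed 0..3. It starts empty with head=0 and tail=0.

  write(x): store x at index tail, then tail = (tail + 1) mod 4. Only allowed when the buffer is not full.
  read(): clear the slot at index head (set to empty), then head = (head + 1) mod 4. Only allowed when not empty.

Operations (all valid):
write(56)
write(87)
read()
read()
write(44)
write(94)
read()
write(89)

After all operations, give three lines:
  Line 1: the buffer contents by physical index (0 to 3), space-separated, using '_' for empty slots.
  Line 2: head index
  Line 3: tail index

Answer: 89 _ _ 94
3
1

Derivation:
write(56): buf=[56 _ _ _], head=0, tail=1, size=1
write(87): buf=[56 87 _ _], head=0, tail=2, size=2
read(): buf=[_ 87 _ _], head=1, tail=2, size=1
read(): buf=[_ _ _ _], head=2, tail=2, size=0
write(44): buf=[_ _ 44 _], head=2, tail=3, size=1
write(94): buf=[_ _ 44 94], head=2, tail=0, size=2
read(): buf=[_ _ _ 94], head=3, tail=0, size=1
write(89): buf=[89 _ _ 94], head=3, tail=1, size=2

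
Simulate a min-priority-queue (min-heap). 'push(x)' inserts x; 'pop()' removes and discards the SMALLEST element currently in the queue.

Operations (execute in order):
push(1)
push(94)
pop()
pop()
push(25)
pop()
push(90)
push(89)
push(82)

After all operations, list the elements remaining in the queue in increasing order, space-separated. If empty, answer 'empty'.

Answer: 82 89 90

Derivation:
push(1): heap contents = [1]
push(94): heap contents = [1, 94]
pop() → 1: heap contents = [94]
pop() → 94: heap contents = []
push(25): heap contents = [25]
pop() → 25: heap contents = []
push(90): heap contents = [90]
push(89): heap contents = [89, 90]
push(82): heap contents = [82, 89, 90]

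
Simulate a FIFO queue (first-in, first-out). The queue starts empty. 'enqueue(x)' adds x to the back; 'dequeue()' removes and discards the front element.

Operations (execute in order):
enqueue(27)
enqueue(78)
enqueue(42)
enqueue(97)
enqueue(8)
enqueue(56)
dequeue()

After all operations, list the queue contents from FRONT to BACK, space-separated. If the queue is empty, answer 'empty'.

enqueue(27): [27]
enqueue(78): [27, 78]
enqueue(42): [27, 78, 42]
enqueue(97): [27, 78, 42, 97]
enqueue(8): [27, 78, 42, 97, 8]
enqueue(56): [27, 78, 42, 97, 8, 56]
dequeue(): [78, 42, 97, 8, 56]

Answer: 78 42 97 8 56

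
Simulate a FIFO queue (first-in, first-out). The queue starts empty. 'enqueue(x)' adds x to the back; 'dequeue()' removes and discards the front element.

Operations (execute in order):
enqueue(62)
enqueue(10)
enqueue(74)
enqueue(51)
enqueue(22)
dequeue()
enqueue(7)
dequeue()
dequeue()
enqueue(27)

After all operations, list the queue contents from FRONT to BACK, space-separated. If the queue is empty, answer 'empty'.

enqueue(62): [62]
enqueue(10): [62, 10]
enqueue(74): [62, 10, 74]
enqueue(51): [62, 10, 74, 51]
enqueue(22): [62, 10, 74, 51, 22]
dequeue(): [10, 74, 51, 22]
enqueue(7): [10, 74, 51, 22, 7]
dequeue(): [74, 51, 22, 7]
dequeue(): [51, 22, 7]
enqueue(27): [51, 22, 7, 27]

Answer: 51 22 7 27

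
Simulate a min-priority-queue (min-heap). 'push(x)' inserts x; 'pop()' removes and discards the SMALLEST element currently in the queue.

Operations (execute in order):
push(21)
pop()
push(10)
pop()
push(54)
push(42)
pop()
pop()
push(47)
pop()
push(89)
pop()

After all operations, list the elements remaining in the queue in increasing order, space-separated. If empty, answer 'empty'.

Answer: empty

Derivation:
push(21): heap contents = [21]
pop() → 21: heap contents = []
push(10): heap contents = [10]
pop() → 10: heap contents = []
push(54): heap contents = [54]
push(42): heap contents = [42, 54]
pop() → 42: heap contents = [54]
pop() → 54: heap contents = []
push(47): heap contents = [47]
pop() → 47: heap contents = []
push(89): heap contents = [89]
pop() → 89: heap contents = []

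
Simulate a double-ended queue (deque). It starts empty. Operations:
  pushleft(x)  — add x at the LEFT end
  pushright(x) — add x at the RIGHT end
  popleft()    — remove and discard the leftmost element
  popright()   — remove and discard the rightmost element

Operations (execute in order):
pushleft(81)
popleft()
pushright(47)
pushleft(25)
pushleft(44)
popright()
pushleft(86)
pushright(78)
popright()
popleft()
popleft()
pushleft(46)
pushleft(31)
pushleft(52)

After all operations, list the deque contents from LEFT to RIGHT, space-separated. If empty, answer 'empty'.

Answer: 52 31 46 25

Derivation:
pushleft(81): [81]
popleft(): []
pushright(47): [47]
pushleft(25): [25, 47]
pushleft(44): [44, 25, 47]
popright(): [44, 25]
pushleft(86): [86, 44, 25]
pushright(78): [86, 44, 25, 78]
popright(): [86, 44, 25]
popleft(): [44, 25]
popleft(): [25]
pushleft(46): [46, 25]
pushleft(31): [31, 46, 25]
pushleft(52): [52, 31, 46, 25]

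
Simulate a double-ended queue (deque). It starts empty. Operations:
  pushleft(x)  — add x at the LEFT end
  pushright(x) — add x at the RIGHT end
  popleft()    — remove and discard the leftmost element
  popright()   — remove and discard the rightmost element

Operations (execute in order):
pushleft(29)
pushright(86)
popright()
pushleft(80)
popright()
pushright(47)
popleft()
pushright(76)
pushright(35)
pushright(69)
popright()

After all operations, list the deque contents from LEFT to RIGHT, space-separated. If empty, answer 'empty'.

pushleft(29): [29]
pushright(86): [29, 86]
popright(): [29]
pushleft(80): [80, 29]
popright(): [80]
pushright(47): [80, 47]
popleft(): [47]
pushright(76): [47, 76]
pushright(35): [47, 76, 35]
pushright(69): [47, 76, 35, 69]
popright(): [47, 76, 35]

Answer: 47 76 35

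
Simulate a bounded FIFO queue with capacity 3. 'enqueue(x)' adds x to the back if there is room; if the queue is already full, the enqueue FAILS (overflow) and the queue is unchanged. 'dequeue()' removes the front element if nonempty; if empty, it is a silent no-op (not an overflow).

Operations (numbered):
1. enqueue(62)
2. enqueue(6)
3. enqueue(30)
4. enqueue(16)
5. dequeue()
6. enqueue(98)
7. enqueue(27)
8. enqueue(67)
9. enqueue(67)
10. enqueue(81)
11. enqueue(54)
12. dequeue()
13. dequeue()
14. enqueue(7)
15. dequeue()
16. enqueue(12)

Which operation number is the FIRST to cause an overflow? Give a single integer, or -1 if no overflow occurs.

Answer: 4

Derivation:
1. enqueue(62): size=1
2. enqueue(6): size=2
3. enqueue(30): size=3
4. enqueue(16): size=3=cap → OVERFLOW (fail)
5. dequeue(): size=2
6. enqueue(98): size=3
7. enqueue(27): size=3=cap → OVERFLOW (fail)
8. enqueue(67): size=3=cap → OVERFLOW (fail)
9. enqueue(67): size=3=cap → OVERFLOW (fail)
10. enqueue(81): size=3=cap → OVERFLOW (fail)
11. enqueue(54): size=3=cap → OVERFLOW (fail)
12. dequeue(): size=2
13. dequeue(): size=1
14. enqueue(7): size=2
15. dequeue(): size=1
16. enqueue(12): size=2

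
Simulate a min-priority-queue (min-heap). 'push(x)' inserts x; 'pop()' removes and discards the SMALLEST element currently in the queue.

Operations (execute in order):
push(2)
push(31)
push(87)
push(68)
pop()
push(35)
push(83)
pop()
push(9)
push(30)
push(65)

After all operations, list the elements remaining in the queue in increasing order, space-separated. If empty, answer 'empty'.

push(2): heap contents = [2]
push(31): heap contents = [2, 31]
push(87): heap contents = [2, 31, 87]
push(68): heap contents = [2, 31, 68, 87]
pop() → 2: heap contents = [31, 68, 87]
push(35): heap contents = [31, 35, 68, 87]
push(83): heap contents = [31, 35, 68, 83, 87]
pop() → 31: heap contents = [35, 68, 83, 87]
push(9): heap contents = [9, 35, 68, 83, 87]
push(30): heap contents = [9, 30, 35, 68, 83, 87]
push(65): heap contents = [9, 30, 35, 65, 68, 83, 87]

Answer: 9 30 35 65 68 83 87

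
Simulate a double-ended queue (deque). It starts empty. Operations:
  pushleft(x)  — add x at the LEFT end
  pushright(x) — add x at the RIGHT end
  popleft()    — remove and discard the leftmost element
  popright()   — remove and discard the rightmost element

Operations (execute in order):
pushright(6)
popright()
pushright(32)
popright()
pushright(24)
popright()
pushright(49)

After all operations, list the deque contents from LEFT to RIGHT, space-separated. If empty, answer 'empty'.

pushright(6): [6]
popright(): []
pushright(32): [32]
popright(): []
pushright(24): [24]
popright(): []
pushright(49): [49]

Answer: 49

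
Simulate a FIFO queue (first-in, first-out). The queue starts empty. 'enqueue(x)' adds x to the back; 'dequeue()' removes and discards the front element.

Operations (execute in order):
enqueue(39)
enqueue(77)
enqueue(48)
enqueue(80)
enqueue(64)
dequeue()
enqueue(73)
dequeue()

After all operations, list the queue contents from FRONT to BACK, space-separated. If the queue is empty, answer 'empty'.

Answer: 48 80 64 73

Derivation:
enqueue(39): [39]
enqueue(77): [39, 77]
enqueue(48): [39, 77, 48]
enqueue(80): [39, 77, 48, 80]
enqueue(64): [39, 77, 48, 80, 64]
dequeue(): [77, 48, 80, 64]
enqueue(73): [77, 48, 80, 64, 73]
dequeue(): [48, 80, 64, 73]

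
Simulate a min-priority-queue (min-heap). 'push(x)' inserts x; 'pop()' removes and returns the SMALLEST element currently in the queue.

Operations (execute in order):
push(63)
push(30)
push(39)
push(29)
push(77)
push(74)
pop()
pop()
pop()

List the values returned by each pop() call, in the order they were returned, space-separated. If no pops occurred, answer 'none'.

Answer: 29 30 39

Derivation:
push(63): heap contents = [63]
push(30): heap contents = [30, 63]
push(39): heap contents = [30, 39, 63]
push(29): heap contents = [29, 30, 39, 63]
push(77): heap contents = [29, 30, 39, 63, 77]
push(74): heap contents = [29, 30, 39, 63, 74, 77]
pop() → 29: heap contents = [30, 39, 63, 74, 77]
pop() → 30: heap contents = [39, 63, 74, 77]
pop() → 39: heap contents = [63, 74, 77]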